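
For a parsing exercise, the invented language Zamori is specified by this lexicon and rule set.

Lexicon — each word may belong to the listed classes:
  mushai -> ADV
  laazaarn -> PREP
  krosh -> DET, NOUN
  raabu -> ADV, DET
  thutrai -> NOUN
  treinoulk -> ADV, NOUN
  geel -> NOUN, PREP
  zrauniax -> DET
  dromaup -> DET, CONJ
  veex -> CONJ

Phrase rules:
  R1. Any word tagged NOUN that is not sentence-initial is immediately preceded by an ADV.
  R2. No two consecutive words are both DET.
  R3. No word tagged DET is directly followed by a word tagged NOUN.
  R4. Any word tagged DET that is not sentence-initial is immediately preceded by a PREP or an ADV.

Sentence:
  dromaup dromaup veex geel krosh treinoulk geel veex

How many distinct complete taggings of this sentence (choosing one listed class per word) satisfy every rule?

4

Candidates per position — 1:dromaup {DET,CONJ}; 2:dromaup {DET,CONJ}; 3:veex {CONJ}; 4:geel {NOUN,PREP}; 5:krosh {DET,NOUN}; 6:treinoulk {ADV,NOUN}; 7:geel {NOUN,PREP}; 8:veex {CONJ}.
There are 64 candidate sequences in total.
The sequences that satisfy every rule: DET CONJ CONJ PREP DET ADV NOUN CONJ; DET CONJ CONJ PREP DET ADV PREP CONJ; CONJ CONJ CONJ PREP DET ADV NOUN CONJ; CONJ CONJ CONJ PREP DET ADV PREP CONJ.
Count = 4.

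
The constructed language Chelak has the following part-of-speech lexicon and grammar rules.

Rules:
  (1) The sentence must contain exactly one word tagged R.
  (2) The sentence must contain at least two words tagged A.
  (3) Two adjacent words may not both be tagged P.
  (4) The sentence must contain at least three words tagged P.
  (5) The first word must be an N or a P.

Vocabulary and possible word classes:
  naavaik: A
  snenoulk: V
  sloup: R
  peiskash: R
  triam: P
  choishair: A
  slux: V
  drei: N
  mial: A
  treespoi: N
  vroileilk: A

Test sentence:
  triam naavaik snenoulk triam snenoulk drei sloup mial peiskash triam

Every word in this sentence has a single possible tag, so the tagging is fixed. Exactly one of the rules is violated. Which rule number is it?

Fixed tagging: P A V P V N R A R P.
Applying the rules: R1 fails, R2 ok, R3 ok, R4 ok, R5 ok.
Only rule 1 fails.

1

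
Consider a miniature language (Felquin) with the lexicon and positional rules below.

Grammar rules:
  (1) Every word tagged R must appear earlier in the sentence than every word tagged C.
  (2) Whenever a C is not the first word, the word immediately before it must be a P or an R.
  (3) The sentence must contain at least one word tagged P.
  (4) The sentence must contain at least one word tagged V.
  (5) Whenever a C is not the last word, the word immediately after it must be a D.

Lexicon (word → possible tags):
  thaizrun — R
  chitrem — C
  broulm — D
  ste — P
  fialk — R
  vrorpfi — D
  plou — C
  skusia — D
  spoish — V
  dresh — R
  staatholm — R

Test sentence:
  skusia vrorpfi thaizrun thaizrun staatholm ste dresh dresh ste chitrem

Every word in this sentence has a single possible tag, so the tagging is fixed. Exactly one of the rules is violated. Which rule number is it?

4

Fixed tagging: D D R R R P R R P C.
Applying the rules: R1 pass, R2 pass, R3 pass, R4 fail, R5 pass.
Only rule 4 fails.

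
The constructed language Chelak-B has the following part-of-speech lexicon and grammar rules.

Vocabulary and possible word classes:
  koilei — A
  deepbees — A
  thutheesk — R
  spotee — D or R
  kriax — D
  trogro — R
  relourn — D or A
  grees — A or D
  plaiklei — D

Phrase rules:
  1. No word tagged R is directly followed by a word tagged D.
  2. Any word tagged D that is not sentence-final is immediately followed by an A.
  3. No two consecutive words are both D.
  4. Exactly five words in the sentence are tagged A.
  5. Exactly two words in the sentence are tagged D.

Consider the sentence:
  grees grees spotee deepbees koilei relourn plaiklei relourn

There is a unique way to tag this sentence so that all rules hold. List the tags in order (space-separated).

D A R A A A D A

Candidates per position — 1:grees {A,D}; 2:grees {A,D}; 3:spotee {D,R}; 4:deepbees {A}; 5:koilei {A}; 6:relourn {D,A}; 7:plaiklei {D}; 8:relourn {D,A}.
At position 2, choosing D makes rule 2 impossible to satisfy; hence A.
At position 6, choosing D makes rule 2 impossible to satisfy; hence A.
At position 8, choosing D makes rule 2 impossible to satisfy; hence A.
At position 1, choosing A makes rule 4 impossible to satisfy; hence D.
At position 3, choosing D makes rule 5 impossible to satisfy; hence R.
The unique satisfying tagging is: D A R A A A D A.
Verifying each rule — rule 1 ok; rule 2 ok; rule 3 ok; rule 4 ok; rule 5 ok.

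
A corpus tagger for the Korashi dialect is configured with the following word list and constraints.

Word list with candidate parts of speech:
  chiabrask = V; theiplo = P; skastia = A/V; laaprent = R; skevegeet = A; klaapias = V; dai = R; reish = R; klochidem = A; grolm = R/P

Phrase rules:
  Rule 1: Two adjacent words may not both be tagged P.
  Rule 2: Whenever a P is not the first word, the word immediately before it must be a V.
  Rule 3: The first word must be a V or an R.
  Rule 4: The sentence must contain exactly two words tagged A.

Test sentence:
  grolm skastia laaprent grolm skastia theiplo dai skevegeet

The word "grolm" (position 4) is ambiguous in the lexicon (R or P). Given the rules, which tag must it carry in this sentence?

Candidates per position — 1:grolm {R,P}; 2:skastia {A,V}; 3:laaprent {R}; 4:grolm {R,P}; 5:skastia {A,V}; 6:theiplo {P}; 7:dai {R}; 8:skevegeet {A}.
Position 1: tagging it P would leave rule 3 unsatisfiable, so it must be R.
Position 4: tagging it P would leave rule 2 unsatisfiable, so it must be R.
Position 5: tagging it A would leave rule 2 unsatisfiable, so it must be V.
Position 2: tagging it V would leave rule 4 unsatisfiable, so it must be A.
That leaves exactly one tagging: R A R R V P R A.
Rule-by-rule: rule 1 holds; rule 2 holds; rule 3 holds; rule 4 holds.

R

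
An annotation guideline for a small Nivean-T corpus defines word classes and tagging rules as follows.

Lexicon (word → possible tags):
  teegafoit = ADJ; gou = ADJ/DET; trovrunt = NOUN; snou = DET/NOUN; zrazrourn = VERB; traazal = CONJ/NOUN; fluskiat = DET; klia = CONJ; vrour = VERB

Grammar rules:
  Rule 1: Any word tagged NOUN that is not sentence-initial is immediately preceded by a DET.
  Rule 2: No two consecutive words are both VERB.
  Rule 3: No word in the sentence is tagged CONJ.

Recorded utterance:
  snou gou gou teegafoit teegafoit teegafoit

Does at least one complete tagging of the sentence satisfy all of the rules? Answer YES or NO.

Candidates per position — 1:snou {DET,NOUN}; 2:gou {ADJ,DET}; 3:gou {ADJ,DET}; 4:teegafoit {ADJ}; 5:teegafoit {ADJ}; 6:teegafoit {ADJ}.
One satisfying assignment: NOUN DET ADJ ADJ ADJ ADJ.
Checking: rule 1 ✓; rule 2 ✓; rule 3 ✓.

YES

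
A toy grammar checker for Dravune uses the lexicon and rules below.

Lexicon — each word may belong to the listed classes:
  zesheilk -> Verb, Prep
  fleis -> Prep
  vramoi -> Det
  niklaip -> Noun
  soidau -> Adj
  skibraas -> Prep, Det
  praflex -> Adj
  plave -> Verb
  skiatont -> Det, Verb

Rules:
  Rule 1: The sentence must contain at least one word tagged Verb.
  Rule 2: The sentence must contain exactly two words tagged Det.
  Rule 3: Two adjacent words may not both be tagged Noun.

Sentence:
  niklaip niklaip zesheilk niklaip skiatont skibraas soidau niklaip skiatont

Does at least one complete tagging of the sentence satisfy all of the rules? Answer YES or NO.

NO

Candidates per position — 1:niklaip {Noun}; 2:niklaip {Noun}; 3:zesheilk {Verb,Prep}; 4:niklaip {Noun}; 5:skiatont {Det,Verb}; 6:skibraas {Prep,Det}; 7:soidau {Adj}; 8:niklaip {Noun}; 9:skiatont {Det,Verb}.
Rule 3 cannot be satisfied by any choice of tags from the lexicon.
So there is no consistent tagging.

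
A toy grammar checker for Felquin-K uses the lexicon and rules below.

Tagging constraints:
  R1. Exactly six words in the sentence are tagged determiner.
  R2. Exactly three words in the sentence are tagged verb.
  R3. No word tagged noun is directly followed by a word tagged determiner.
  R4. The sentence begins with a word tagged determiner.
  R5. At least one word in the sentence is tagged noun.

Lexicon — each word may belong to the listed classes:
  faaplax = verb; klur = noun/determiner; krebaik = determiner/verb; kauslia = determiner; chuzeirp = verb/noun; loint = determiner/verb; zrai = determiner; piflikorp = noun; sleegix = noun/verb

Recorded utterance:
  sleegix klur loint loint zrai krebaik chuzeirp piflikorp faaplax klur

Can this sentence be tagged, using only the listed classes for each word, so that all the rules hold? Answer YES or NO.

NO

Candidates per position — 1:sleegix {noun,verb}; 2:klur {noun,determiner}; 3:loint {determiner,verb}; 4:loint {determiner,verb}; 5:zrai {determiner}; 6:krebaik {determiner,verb}; 7:chuzeirp {verb,noun}; 8:piflikorp {noun}; 9:faaplax {verb}; 10:klur {noun,determiner}.
Rule 4 cannot be satisfied by any choice of tags from the lexicon.
So there is no consistent tagging.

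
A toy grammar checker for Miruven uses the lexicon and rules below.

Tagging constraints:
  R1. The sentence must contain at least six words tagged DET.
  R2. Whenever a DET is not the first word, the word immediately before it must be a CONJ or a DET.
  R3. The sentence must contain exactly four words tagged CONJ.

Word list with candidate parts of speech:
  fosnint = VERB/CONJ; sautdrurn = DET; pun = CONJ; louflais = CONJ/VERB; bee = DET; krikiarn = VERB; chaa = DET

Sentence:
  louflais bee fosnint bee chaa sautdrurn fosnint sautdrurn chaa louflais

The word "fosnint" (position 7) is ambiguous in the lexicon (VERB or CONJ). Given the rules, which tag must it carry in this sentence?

Candidates per position — 1:louflais {CONJ,VERB}; 2:bee {DET}; 3:fosnint {VERB,CONJ}; 4:bee {DET}; 5:chaa {DET}; 6:sautdrurn {DET}; 7:fosnint {VERB,CONJ}; 8:sautdrurn {DET}; 9:chaa {DET}; 10:louflais {CONJ,VERB}.
Position 1: VERB is ruled out by rule 2; that leaves CONJ.
Position 3: VERB is ruled out by rule 2; that leaves CONJ.
Position 7: VERB is ruled out by rule 2; that leaves CONJ.
Position 10: VERB is ruled out by rule 3; that leaves CONJ.
The unique satisfying tagging is: CONJ DET CONJ DET DET DET CONJ DET DET CONJ.
Check: rule 1 ✓; rule 2 ✓; rule 3 ✓.

CONJ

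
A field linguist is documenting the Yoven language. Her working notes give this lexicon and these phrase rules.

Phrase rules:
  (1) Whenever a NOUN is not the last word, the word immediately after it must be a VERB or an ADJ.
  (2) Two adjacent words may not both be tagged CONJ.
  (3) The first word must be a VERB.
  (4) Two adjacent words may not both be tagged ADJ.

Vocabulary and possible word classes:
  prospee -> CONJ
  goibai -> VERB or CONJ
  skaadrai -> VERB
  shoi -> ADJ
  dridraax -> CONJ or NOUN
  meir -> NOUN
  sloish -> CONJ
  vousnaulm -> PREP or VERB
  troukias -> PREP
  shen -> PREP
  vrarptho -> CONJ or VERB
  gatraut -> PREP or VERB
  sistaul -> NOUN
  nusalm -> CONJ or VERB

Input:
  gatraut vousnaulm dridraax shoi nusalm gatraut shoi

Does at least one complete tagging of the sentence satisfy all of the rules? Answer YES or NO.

Candidates per position — 1:gatraut {PREP,VERB}; 2:vousnaulm {PREP,VERB}; 3:dridraax {CONJ,NOUN}; 4:shoi {ADJ}; 5:nusalm {CONJ,VERB}; 6:gatraut {PREP,VERB}; 7:shoi {ADJ}.
One satisfying assignment: VERB VERB CONJ ADJ VERB PREP ADJ.
Rule-by-rule: rule 1 satisfied; rule 2 satisfied; rule 3 satisfied; rule 4 satisfied.

YES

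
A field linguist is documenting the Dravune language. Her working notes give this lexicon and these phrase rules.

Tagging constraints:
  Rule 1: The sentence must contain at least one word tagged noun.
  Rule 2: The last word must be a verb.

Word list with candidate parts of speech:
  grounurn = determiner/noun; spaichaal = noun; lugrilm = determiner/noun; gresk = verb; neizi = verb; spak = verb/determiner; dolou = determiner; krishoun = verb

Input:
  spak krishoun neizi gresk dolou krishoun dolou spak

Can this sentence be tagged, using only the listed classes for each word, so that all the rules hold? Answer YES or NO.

NO

Candidates per position — 1:spak {verb,determiner}; 2:krishoun {verb}; 3:neizi {verb}; 4:gresk {verb}; 5:dolou {determiner}; 6:krishoun {verb}; 7:dolou {determiner}; 8:spak {verb,determiner}.
Rule 1 cannot be satisfied by any choice of tags from the lexicon.
So there is no consistent tagging.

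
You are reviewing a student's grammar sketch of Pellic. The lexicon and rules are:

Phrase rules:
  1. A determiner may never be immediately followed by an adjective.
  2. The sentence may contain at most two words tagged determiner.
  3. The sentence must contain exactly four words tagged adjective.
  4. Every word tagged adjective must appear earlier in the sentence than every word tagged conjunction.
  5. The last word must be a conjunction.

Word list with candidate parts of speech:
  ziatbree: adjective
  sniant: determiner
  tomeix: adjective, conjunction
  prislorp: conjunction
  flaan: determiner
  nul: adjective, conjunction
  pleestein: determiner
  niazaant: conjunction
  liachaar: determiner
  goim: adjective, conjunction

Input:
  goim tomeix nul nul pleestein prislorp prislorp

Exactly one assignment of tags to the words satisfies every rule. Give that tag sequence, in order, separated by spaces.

adjective adjective adjective adjective determiner conjunction conjunction

Candidates per position — 1:goim {adjective,conjunction}; 2:tomeix {adjective,conjunction}; 3:nul {adjective,conjunction}; 4:nul {adjective,conjunction}; 5:pleestein {determiner}; 6:prislorp {conjunction}; 7:prislorp {conjunction}.
If word 1 were conjunction, no tagging could satisfy rule 3; so word 1 is adjective.
If word 2 were conjunction, no tagging could satisfy rule 3; so word 2 is adjective.
If word 3 were conjunction, no tagging could satisfy rule 3; so word 3 is adjective.
If word 4 were conjunction, no tagging could satisfy rule 3; so word 4 is adjective.
The only consistent sequence is: adjective adjective adjective adjective determiner conjunction conjunction.
Checking: rule 1 ✓; rule 2 ✓; rule 3 ✓; rule 4 ✓; rule 5 ✓.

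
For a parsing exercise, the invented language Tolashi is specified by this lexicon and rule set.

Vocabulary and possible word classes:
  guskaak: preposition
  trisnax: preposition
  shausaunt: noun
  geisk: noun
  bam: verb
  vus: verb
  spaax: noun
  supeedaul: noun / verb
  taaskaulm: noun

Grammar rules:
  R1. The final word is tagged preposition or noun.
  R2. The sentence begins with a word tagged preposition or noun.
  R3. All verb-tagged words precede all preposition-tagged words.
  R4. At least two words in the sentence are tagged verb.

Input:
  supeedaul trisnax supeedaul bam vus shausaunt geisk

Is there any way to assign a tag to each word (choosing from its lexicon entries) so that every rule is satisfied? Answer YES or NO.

NO

Candidates per position — 1:supeedaul {noun,verb}; 2:trisnax {preposition}; 3:supeedaul {noun,verb}; 4:bam {verb}; 5:vus {verb}; 6:shausaunt {noun}; 7:geisk {noun}.
Rule 3 cannot be satisfied by any choice of tags from the lexicon.
So there is no consistent tagging.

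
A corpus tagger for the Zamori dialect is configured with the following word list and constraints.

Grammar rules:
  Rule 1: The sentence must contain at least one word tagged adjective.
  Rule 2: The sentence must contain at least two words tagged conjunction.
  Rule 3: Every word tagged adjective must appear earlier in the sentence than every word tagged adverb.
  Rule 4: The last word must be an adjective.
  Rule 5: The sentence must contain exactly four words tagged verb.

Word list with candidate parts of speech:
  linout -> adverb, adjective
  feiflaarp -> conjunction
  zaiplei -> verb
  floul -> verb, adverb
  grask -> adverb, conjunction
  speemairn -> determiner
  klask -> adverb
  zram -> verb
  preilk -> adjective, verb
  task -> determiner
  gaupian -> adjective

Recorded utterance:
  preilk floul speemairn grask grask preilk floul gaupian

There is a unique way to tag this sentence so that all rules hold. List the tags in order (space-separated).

verb verb determiner conjunction conjunction verb verb adjective

Candidates per position — 1:preilk {adjective,verb}; 2:floul {verb,adverb}; 3:speemairn {determiner}; 4:grask {adverb,conjunction}; 5:grask {adverb,conjunction}; 6:preilk {adjective,verb}; 7:floul {verb,adverb}; 8:gaupian {adjective}.
Position 1: adjective is ruled out by rule 5; that leaves verb.
Position 2: adverb is ruled out by rule 3; that leaves verb.
Position 4: adverb is ruled out by rule 2; that leaves conjunction.
Position 5: adverb is ruled out by rule 2; that leaves conjunction.
Position 6: adjective is ruled out by rule 5; that leaves verb.
Position 7: adverb is ruled out by rule 3; that leaves verb.
That leaves exactly one tagging: verb verb determiner conjunction conjunction verb verb adjective.
Rule-by-rule: rule 1 satisfied; rule 2 satisfied; rule 3 satisfied; rule 4 satisfied; rule 5 satisfied.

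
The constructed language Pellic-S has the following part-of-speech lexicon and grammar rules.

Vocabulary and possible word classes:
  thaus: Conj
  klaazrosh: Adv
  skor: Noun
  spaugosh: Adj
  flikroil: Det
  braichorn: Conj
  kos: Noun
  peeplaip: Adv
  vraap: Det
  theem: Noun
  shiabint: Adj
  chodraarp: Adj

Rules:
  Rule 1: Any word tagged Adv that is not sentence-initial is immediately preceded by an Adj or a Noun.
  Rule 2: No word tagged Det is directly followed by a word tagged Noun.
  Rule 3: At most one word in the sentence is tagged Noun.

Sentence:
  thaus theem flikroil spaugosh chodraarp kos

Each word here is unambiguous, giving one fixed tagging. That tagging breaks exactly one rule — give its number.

3

Fixed tagging: Conj Noun Det Adj Adj Noun.
Applying the rules: R1 pass, R2 pass, R3 fail.
Only rule 3 fails.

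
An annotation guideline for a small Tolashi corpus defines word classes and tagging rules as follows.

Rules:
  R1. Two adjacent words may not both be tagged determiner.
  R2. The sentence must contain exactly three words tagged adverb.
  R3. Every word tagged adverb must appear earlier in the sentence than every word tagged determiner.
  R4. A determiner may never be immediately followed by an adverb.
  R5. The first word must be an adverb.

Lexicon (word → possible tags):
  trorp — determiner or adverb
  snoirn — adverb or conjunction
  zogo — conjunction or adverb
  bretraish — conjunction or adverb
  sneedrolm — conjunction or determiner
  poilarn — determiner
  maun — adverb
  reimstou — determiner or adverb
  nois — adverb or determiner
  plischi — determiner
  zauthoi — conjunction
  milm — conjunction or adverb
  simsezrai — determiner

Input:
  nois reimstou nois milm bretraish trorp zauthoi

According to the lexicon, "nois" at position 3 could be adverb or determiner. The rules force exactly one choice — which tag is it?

adverb

Candidates per position — 1:nois {adverb,determiner}; 2:reimstou {determiner,adverb}; 3:nois {adverb,determiner}; 4:milm {conjunction,adverb}; 5:bretraish {conjunction,adverb}; 6:trorp {determiner,adverb}; 7:zauthoi {conjunction}.
If word 1 were determiner, no tagging could satisfy rule 5; so word 1 is adverb.
Position 3: the remaining choice is settled jointly with positions 2, 4, 5, 6 — only adverb at position 3 is part of a tagging that satisfies every rule.
The unique satisfying tagging is: adverb adverb adverb conjunction conjunction determiner conjunction.
Checking: rule 1 satisfied; rule 2 satisfied; rule 3 satisfied; rule 4 satisfied; rule 5 satisfied.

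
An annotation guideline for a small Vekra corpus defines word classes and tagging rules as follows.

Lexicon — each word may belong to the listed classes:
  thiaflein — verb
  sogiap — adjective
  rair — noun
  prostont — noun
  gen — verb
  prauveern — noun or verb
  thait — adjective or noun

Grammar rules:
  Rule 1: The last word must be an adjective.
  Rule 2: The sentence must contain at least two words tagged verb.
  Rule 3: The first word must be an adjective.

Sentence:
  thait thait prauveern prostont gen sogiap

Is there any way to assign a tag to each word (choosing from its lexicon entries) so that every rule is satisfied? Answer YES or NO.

YES

Candidates per position — 1:thait {adjective,noun}; 2:thait {adjective,noun}; 3:prauveern {noun,verb}; 4:prostont {noun}; 5:gen {verb}; 6:sogiap {adjective}.
One satisfying assignment: adjective adjective verb noun verb adjective.
Check: rule 1 ✓; rule 2 ✓; rule 3 ✓.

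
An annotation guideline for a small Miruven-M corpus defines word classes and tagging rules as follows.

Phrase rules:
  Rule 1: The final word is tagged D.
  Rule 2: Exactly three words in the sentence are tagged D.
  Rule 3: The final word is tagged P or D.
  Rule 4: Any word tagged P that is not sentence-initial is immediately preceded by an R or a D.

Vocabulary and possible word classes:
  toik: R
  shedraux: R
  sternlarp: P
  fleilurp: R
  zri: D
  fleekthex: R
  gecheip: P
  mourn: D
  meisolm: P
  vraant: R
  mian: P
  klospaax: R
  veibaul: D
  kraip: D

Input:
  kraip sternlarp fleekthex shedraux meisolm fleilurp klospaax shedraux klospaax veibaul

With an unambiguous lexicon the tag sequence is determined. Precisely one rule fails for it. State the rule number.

2

Fixed tagging: D P R R P R R R R D.
Rule check: R1 ok, R2 fails, R3 ok, R4 ok.
Only rule 2 fails.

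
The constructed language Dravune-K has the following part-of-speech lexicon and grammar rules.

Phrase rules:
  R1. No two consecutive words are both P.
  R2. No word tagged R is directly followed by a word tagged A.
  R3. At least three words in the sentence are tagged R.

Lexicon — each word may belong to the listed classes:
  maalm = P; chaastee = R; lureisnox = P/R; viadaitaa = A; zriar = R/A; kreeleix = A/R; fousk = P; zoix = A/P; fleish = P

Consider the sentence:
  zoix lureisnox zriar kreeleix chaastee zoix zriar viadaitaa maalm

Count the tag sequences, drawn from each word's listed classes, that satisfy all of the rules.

Candidates per position — 1:zoix {A,P}; 2:lureisnox {P,R}; 3:zriar {R,A}; 4:kreeleix {A,R}; 5:chaastee {R}; 6:zoix {A,P}; 7:zriar {R,A}; 8:viadaitaa {A}; 9:maalm {P}.
There are 64 candidate sequences in total.
The sequences that satisfy every rule: A P R R R P A A P; A R R R R P A A P; P R R R R P A A P.
Count = 3.

3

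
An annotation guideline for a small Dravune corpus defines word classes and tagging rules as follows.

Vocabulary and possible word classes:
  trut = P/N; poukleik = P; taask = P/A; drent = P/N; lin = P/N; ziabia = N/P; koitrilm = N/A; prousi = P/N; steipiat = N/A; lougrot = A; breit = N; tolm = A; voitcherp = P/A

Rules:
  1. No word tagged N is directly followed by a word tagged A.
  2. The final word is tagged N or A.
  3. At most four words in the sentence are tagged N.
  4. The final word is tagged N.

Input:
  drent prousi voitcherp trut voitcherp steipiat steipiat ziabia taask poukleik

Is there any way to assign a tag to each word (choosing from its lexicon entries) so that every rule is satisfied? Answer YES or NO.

Candidates per position — 1:drent {P,N}; 2:prousi {P,N}; 3:voitcherp {P,A}; 4:trut {P,N}; 5:voitcherp {P,A}; 6:steipiat {N,A}; 7:steipiat {N,A}; 8:ziabia {N,P}; 9:taask {P,A}; 10:poukleik {P}.
Rule 2 cannot be satisfied by any choice of tags from the lexicon.
So there is no consistent tagging.

NO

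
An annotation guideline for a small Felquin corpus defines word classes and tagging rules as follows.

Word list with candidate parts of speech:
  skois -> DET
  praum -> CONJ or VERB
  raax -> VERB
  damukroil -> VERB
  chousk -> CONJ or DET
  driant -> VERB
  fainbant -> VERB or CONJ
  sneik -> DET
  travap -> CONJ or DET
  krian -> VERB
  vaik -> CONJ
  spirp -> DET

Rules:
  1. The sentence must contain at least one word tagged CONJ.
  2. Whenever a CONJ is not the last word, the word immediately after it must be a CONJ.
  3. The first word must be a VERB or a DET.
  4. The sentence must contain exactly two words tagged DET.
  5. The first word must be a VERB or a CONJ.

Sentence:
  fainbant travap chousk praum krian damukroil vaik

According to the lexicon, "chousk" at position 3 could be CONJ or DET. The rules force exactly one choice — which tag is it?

Candidates per position — 1:fainbant {VERB,CONJ}; 2:travap {CONJ,DET}; 3:chousk {CONJ,DET}; 4:praum {CONJ,VERB}; 5:krian {VERB}; 6:damukroil {VERB}; 7:vaik {CONJ}.
Position 1: CONJ is ruled out by rule 2; that leaves VERB.
Position 2: CONJ is ruled out by rule 2; that leaves DET.
Position 3: CONJ is ruled out by rule 2; that leaves DET.
Position 4: CONJ is ruled out by rule 2; that leaves VERB.
The only consistent sequence is: VERB DET DET VERB VERB VERB CONJ.
Checking: rule 1 satisfied; rule 2 satisfied; rule 3 satisfied; rule 4 satisfied; rule 5 satisfied.

DET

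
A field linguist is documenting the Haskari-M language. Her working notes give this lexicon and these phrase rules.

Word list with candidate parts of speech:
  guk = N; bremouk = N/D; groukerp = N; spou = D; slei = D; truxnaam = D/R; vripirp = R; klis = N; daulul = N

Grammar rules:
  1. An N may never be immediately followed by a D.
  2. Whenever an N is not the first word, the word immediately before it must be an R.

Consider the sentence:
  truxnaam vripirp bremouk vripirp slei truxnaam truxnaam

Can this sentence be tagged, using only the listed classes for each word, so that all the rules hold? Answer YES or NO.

Candidates per position — 1:truxnaam {D,R}; 2:vripirp {R}; 3:bremouk {N,D}; 4:vripirp {R}; 5:slei {D}; 6:truxnaam {D,R}; 7:truxnaam {D,R}.
One satisfying assignment: D R N R D R D.
Checking: rule 1 satisfied; rule 2 satisfied.

YES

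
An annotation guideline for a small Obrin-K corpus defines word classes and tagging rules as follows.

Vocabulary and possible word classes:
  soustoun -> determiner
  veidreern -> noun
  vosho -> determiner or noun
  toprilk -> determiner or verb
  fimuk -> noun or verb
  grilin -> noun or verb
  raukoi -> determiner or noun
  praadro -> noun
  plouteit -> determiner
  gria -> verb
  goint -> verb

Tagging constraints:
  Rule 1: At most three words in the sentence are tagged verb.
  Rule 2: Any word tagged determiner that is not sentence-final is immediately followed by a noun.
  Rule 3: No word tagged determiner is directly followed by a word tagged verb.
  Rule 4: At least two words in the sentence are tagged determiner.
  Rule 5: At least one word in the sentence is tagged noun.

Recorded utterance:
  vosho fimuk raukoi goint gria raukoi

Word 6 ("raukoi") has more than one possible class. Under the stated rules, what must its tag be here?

Candidates per position — 1:vosho {determiner,noun}; 2:fimuk {noun,verb}; 3:raukoi {determiner,noun}; 4:goint {verb}; 5:gria {verb}; 6:raukoi {determiner,noun}.
At position 3, choosing determiner makes rule 2 impossible to satisfy; hence noun.
At position 6, choosing noun makes rule 4 impossible to satisfy; hence determiner.
At position 1, choosing noun makes rule 4 impossible to satisfy; hence determiner.
At position 2, choosing verb makes rule 2 impossible to satisfy; hence noun.
The unique satisfying tagging is: determiner noun noun verb verb determiner.
Checking: rule 1 holds; rule 2 holds; rule 3 holds; rule 4 holds; rule 5 holds.

determiner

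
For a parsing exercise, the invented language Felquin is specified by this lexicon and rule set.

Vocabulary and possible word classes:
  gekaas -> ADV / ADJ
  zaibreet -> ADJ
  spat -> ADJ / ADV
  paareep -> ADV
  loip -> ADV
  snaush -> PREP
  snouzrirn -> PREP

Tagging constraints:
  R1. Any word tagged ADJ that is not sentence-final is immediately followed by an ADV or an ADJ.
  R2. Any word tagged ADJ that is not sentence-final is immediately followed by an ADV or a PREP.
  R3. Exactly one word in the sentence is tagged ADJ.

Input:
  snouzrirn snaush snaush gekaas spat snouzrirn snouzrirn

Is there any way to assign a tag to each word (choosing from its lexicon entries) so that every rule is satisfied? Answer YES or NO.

Candidates per position — 1:snouzrirn {PREP}; 2:snaush {PREP}; 3:snaush {PREP}; 4:gekaas {ADV,ADJ}; 5:spat {ADJ,ADV}; 6:snouzrirn {PREP}; 7:snouzrirn {PREP}.
One satisfying assignment: PREP PREP PREP ADJ ADV PREP PREP.
Checking: rule 1 satisfied; rule 2 satisfied; rule 3 satisfied.

YES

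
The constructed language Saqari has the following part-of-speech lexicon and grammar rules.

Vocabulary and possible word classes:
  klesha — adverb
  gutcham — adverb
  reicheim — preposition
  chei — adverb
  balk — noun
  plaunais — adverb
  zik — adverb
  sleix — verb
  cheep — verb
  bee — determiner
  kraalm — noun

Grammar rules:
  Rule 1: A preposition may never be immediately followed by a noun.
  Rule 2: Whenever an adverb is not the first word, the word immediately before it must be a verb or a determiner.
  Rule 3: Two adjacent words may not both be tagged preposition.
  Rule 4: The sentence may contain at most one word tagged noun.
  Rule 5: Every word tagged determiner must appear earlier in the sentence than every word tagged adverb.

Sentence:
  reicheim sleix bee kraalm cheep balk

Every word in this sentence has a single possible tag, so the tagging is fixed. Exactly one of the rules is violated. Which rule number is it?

4

Fixed tagging: preposition verb determiner noun verb noun.
Rule check: R1 pass, R2 pass, R3 pass, R4 fail, R5 pass.
Only rule 4 fails.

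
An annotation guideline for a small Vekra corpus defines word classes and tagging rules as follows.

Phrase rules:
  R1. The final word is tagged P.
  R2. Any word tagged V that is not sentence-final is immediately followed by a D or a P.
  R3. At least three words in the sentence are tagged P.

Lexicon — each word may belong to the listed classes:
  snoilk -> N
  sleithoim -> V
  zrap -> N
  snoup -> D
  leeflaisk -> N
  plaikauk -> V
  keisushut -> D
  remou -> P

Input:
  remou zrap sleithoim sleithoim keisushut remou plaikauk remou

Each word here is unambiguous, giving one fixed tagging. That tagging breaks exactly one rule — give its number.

Fixed tagging: P N V V D P V P.
Checking each rule: R1 ok, R2 fails, R3 ok.
Only rule 2 fails.

2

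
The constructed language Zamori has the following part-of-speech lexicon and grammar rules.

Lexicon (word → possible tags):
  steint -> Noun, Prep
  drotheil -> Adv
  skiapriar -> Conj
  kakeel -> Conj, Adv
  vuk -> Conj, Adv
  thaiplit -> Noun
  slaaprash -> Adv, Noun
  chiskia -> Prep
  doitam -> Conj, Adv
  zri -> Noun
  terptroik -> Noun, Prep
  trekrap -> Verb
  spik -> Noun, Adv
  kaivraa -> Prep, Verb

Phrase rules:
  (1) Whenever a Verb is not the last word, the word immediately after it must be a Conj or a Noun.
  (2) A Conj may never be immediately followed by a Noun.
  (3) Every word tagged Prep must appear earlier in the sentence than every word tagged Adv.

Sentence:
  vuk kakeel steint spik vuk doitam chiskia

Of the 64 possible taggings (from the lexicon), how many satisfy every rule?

Candidates per position — 1:vuk {Conj,Adv}; 2:kakeel {Conj,Adv}; 3:steint {Noun,Prep}; 4:spik {Noun,Adv}; 5:vuk {Conj,Adv}; 6:doitam {Conj,Adv}; 7:chiskia {Prep}.
There are 64 candidate sequences in total.
The sequences that satisfy every rule: Conj Conj Prep Noun Conj Conj Prep.
Count = 1.

1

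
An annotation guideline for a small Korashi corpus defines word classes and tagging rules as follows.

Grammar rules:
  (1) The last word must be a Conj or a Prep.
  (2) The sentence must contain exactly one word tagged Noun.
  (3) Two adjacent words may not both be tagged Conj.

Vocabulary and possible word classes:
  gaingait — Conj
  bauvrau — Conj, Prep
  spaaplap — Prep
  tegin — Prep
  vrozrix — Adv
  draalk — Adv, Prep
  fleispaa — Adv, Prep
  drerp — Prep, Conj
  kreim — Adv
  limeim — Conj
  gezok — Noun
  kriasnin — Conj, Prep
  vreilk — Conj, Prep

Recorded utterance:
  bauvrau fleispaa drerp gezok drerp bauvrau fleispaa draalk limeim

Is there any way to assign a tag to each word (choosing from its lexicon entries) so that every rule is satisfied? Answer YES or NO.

Candidates per position — 1:bauvrau {Conj,Prep}; 2:fleispaa {Adv,Prep}; 3:drerp {Prep,Conj}; 4:gezok {Noun}; 5:drerp {Prep,Conj}; 6:bauvrau {Conj,Prep}; 7:fleispaa {Adv,Prep}; 8:draalk {Adv,Prep}; 9:limeim {Conj}.
One satisfying assignment: Conj Prep Prep Noun Conj Prep Adv Prep Conj.
Check: rule 1 ✓; rule 2 ✓; rule 3 ✓.

YES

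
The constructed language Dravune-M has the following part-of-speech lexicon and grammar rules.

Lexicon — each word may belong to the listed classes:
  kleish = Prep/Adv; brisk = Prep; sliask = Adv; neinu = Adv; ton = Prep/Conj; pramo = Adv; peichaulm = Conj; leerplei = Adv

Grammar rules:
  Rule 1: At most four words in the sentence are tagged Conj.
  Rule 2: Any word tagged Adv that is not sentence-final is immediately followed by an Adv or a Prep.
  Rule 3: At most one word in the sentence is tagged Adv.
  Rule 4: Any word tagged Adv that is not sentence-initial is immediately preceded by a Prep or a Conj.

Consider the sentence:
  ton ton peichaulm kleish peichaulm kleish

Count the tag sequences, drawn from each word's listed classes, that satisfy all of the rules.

8

Candidates per position — 1:ton {Prep,Conj}; 2:ton {Prep,Conj}; 3:peichaulm {Conj}; 4:kleish {Prep,Adv}; 5:peichaulm {Conj}; 6:kleish {Prep,Adv}.
There are 16 candidate sequences in total.
Checking each against the rules leaves 8 sequences.
Count = 8.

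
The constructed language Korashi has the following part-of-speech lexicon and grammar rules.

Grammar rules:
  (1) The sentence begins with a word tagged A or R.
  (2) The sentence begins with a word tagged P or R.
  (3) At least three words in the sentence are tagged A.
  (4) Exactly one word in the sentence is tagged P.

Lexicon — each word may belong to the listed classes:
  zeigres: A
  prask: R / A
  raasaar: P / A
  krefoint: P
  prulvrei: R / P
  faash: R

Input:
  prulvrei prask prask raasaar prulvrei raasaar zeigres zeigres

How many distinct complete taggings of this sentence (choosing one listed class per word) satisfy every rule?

12

Candidates per position — 1:prulvrei {R,P}; 2:prask {R,A}; 3:prask {R,A}; 4:raasaar {P,A}; 5:prulvrei {R,P}; 6:raasaar {P,A}; 7:zeigres {A}; 8:zeigres {A}.
There are 64 candidate sequences in total.
Checking each against the rules leaves 12 sequences.
Count = 12.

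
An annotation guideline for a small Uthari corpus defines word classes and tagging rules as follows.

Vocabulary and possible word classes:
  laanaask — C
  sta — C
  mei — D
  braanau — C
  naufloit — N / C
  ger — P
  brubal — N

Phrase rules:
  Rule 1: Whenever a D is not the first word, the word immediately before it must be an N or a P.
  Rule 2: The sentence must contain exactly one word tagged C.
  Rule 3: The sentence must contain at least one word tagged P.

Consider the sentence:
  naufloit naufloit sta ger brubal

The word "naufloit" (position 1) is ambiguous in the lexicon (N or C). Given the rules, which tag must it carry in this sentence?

Candidates per position — 1:naufloit {N,C}; 2:naufloit {N,C}; 3:sta {C}; 4:ger {P}; 5:brubal {N}.
If word 1 were C, no tagging could satisfy rule 2; so word 1 is N.
If word 2 were C, no tagging could satisfy rule 2; so word 2 is N.
The unique satisfying tagging is: N N C P N.
Check: rule 1 holds; rule 2 holds; rule 3 holds.

N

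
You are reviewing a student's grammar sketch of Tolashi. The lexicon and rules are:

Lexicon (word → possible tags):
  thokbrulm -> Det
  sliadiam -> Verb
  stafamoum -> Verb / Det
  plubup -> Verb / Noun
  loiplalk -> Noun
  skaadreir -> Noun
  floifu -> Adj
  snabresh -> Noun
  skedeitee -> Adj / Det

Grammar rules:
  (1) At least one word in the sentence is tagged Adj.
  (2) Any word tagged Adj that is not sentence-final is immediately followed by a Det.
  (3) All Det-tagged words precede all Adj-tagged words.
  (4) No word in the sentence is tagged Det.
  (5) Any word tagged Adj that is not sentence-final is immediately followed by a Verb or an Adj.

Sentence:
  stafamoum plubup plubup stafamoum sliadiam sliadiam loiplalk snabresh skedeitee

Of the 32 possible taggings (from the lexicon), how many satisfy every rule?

4

Candidates per position — 1:stafamoum {Verb,Det}; 2:plubup {Verb,Noun}; 3:plubup {Verb,Noun}; 4:stafamoum {Verb,Det}; 5:sliadiam {Verb}; 6:sliadiam {Verb}; 7:loiplalk {Noun}; 8:snabresh {Noun}; 9:skedeitee {Adj,Det}.
There are 32 candidate sequences in total.
The sequences that satisfy every rule: Verb Verb Verb Verb Verb Verb Noun Noun Adj; Verb Verb Noun Verb Verb Verb Noun Noun Adj; Verb Noun Verb Verb Verb Verb Noun Noun Adj; Verb Noun Noun Verb Verb Verb Noun Noun Adj.
Count = 4.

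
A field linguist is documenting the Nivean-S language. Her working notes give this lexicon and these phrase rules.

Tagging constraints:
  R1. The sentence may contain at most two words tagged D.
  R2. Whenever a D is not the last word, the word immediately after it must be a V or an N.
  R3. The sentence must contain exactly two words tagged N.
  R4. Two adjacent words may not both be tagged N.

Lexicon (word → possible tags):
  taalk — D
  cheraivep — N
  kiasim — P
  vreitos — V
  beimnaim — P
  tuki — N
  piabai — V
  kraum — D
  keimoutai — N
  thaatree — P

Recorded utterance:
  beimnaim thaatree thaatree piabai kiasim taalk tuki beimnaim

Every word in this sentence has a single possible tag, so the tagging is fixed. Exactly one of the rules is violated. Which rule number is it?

Fixed tagging: P P P V P D N P.
Rule check: R1 ✓, R2 ✓, R3 ✗, R4 ✓.
Only rule 3 fails.

3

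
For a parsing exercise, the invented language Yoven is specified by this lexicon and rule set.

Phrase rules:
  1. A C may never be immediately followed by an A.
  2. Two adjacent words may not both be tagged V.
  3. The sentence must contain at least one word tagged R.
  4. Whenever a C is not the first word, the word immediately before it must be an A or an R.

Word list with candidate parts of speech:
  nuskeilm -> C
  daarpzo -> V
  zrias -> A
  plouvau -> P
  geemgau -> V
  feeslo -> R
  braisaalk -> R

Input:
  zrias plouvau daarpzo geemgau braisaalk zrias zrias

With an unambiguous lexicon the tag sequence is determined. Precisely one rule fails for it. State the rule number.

2

Fixed tagging: A P V V R A A.
Rule check: R1 holds, R2 violated, R3 holds, R4 holds.
Only rule 2 fails.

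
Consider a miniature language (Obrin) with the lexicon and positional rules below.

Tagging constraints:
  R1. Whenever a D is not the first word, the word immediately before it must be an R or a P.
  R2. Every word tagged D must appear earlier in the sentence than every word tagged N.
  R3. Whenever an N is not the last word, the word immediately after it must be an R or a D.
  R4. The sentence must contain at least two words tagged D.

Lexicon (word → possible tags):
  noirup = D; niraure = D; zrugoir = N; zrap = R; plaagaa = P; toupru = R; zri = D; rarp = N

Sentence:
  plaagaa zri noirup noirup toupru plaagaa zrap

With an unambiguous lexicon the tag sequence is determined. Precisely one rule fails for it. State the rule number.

Fixed tagging: P D D D R P R.
Applying the rules: R1 violated, R2 holds, R3 holds, R4 holds.
Only rule 1 fails.

1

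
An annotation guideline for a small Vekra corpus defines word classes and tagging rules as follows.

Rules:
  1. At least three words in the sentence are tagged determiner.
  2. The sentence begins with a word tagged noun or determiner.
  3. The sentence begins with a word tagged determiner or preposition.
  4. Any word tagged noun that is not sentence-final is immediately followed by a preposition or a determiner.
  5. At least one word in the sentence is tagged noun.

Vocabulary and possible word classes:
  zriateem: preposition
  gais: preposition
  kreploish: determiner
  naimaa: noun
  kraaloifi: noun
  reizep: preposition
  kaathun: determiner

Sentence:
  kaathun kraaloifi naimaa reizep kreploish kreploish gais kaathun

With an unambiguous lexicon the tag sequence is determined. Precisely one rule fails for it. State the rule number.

Fixed tagging: determiner noun noun preposition determiner determiner preposition determiner.
Rule check: R1 holds, R2 holds, R3 holds, R4 violated, R5 holds.
Only rule 4 fails.

4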